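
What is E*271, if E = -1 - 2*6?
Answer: -3523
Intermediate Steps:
E = -13 (E = -1 - 12 = -13)
E*271 = -13*271 = -3523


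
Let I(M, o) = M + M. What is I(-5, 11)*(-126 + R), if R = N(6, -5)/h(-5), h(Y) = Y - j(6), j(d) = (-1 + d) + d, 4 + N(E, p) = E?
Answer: 5045/4 ≈ 1261.3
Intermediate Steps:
N(E, p) = -4 + E
I(M, o) = 2*M
j(d) = -1 + 2*d
h(Y) = -11 + Y (h(Y) = Y - (-1 + 2*6) = Y - (-1 + 12) = Y - 1*11 = Y - 11 = -11 + Y)
R = -⅛ (R = (-4 + 6)/(-11 - 5) = 2/(-16) = 2*(-1/16) = -⅛ ≈ -0.12500)
I(-5, 11)*(-126 + R) = (2*(-5))*(-126 - ⅛) = -10*(-1009/8) = 5045/4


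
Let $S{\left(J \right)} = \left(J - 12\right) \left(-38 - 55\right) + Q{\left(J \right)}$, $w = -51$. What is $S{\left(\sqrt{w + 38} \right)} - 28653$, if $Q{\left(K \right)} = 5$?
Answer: $-27532 - 93 i \sqrt{13} \approx -27532.0 - 335.32 i$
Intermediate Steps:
$S{\left(J \right)} = 1121 - 93 J$ ($S{\left(J \right)} = \left(J - 12\right) \left(-38 - 55\right) + 5 = \left(-12 + J\right) \left(-93\right) + 5 = \left(1116 - 93 J\right) + 5 = 1121 - 93 J$)
$S{\left(\sqrt{w + 38} \right)} - 28653 = \left(1121 - 93 \sqrt{-51 + 38}\right) - 28653 = \left(1121 - 93 \sqrt{-13}\right) - 28653 = \left(1121 - 93 i \sqrt{13}\right) - 28653 = -27532 - 93 i \sqrt{13}$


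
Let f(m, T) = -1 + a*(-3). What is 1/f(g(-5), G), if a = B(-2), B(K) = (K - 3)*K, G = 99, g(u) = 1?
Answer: -1/31 ≈ -0.032258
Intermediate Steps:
B(K) = K*(-3 + K) (B(K) = (-3 + K)*K = K*(-3 + K))
a = 10 (a = -2*(-3 - 2) = -2*(-5) = 10)
f(m, T) = -31 (f(m, T) = -1 + 10*(-3) = -1 - 30 = -31)
1/f(g(-5), G) = 1/(-31) = -1/31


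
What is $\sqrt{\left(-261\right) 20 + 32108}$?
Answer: $2 \sqrt{6722} \approx 163.98$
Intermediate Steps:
$\sqrt{\left(-261\right) 20 + 32108} = \sqrt{-5220 + 32108} = \sqrt{26888} = 2 \sqrt{6722}$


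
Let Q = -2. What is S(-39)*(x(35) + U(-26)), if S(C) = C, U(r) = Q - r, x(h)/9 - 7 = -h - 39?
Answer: 22581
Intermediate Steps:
x(h) = -288 - 9*h (x(h) = 63 + 9*(-h - 39) = 63 + 9*(-39 - h) = 63 + (-351 - 9*h) = -288 - 9*h)
U(r) = -2 - r
S(-39)*(x(35) + U(-26)) = -39*((-288 - 9*35) + (-2 - 1*(-26))) = -39*((-288 - 315) + (-2 + 26)) = -39*(-603 + 24) = -39*(-579) = 22581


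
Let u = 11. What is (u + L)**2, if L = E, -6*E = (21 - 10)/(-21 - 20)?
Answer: 7382089/60516 ≈ 121.99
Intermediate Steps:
E = 11/246 (E = -(21 - 10)/(6*(-21 - 20)) = -11/(6*(-41)) = -11*(-1)/(6*41) = -1/6*(-11/41) = 11/246 ≈ 0.044715)
L = 11/246 ≈ 0.044715
(u + L)**2 = (11 + 11/246)**2 = (2717/246)**2 = 7382089/60516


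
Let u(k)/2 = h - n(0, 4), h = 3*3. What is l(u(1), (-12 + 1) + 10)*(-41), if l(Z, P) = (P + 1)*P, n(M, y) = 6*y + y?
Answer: 0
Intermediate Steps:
n(M, y) = 7*y
h = 9
u(k) = -38 (u(k) = 2*(9 - 7*4) = 2*(9 - 1*28) = 2*(9 - 28) = 2*(-19) = -38)
l(Z, P) = P*(1 + P) (l(Z, P) = (1 + P)*P = P*(1 + P))
l(u(1), (-12 + 1) + 10)*(-41) = (((-12 + 1) + 10)*(1 + ((-12 + 1) + 10)))*(-41) = ((-11 + 10)*(1 + (-11 + 10)))*(-41) = -(1 - 1)*(-41) = -1*0*(-41) = 0*(-41) = 0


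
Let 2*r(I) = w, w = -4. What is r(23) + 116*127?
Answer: 14730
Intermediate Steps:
r(I) = -2 (r(I) = (½)*(-4) = -2)
r(23) + 116*127 = -2 + 116*127 = -2 + 14732 = 14730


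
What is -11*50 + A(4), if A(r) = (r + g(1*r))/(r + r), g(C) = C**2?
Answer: -1095/2 ≈ -547.50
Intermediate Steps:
A(r) = (r + r**2)/(2*r) (A(r) = (r + (1*r)**2)/(r + r) = (r + r**2)/((2*r)) = (r + r**2)*(1/(2*r)) = (r + r**2)/(2*r))
-11*50 + A(4) = -11*50 + (1/2 + (1/2)*4) = -550 + (1/2 + 2) = -550 + 5/2 = -1095/2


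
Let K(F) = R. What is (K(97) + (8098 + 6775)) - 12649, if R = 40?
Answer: 2264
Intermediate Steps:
K(F) = 40
(K(97) + (8098 + 6775)) - 12649 = (40 + (8098 + 6775)) - 12649 = (40 + 14873) - 12649 = 14913 - 12649 = 2264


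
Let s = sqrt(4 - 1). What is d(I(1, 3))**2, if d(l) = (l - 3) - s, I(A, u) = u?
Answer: 3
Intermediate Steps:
s = sqrt(3) ≈ 1.7320
d(l) = -3 + l - sqrt(3) (d(l) = (l - 3) - sqrt(3) = (-3 + l) - sqrt(3) = -3 + l - sqrt(3))
d(I(1, 3))**2 = (-3 + 3 - sqrt(3))**2 = (-sqrt(3))**2 = 3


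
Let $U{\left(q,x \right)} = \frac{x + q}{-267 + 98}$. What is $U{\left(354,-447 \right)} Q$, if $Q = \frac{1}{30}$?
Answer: $\frac{31}{1690} \approx 0.018343$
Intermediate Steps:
$U{\left(q,x \right)} = - \frac{q}{169} - \frac{x}{169}$ ($U{\left(q,x \right)} = \frac{q + x}{-169} = \left(q + x\right) \left(- \frac{1}{169}\right) = - \frac{q}{169} - \frac{x}{169}$)
$Q = \frac{1}{30} \approx 0.033333$
$U{\left(354,-447 \right)} Q = \left(\left(- \frac{1}{169}\right) 354 - - \frac{447}{169}\right) \frac{1}{30} = \left(- \frac{354}{169} + \frac{447}{169}\right) \frac{1}{30} = \frac{93}{169} \cdot \frac{1}{30} = \frac{31}{1690}$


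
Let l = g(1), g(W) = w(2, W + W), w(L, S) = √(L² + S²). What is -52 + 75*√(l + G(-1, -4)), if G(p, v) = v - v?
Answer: -52 + 75*2^(¾) ≈ 74.135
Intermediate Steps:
g(W) = √(4 + 4*W²) (g(W) = √(2² + (W + W)²) = √(4 + (2*W)²) = √(4 + 4*W²))
l = 2*√2 (l = 2*√(1 + 1²) = 2*√(1 + 1) = 2*√2 ≈ 2.8284)
G(p, v) = 0
-52 + 75*√(l + G(-1, -4)) = -52 + 75*√(2*√2 + 0) = -52 + 75*√(2*√2) = -52 + 75*2^(¾)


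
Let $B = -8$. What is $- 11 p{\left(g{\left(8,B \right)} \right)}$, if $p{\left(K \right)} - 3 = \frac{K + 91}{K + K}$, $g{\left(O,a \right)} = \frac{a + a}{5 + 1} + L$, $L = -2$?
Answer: $\frac{275}{4} \approx 68.75$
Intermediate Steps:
$g{\left(O,a \right)} = -2 + \frac{a}{3}$ ($g{\left(O,a \right)} = \frac{a + a}{5 + 1} - 2 = \frac{2 a}{6} - 2 = 2 a \frac{1}{6} - 2 = \frac{a}{3} - 2 = -2 + \frac{a}{3}$)
$p{\left(K \right)} = 3 + \frac{91 + K}{2 K}$ ($p{\left(K \right)} = 3 + \frac{K + 91}{K + K} = 3 + \frac{91 + K}{2 K}$)
$- 11 p{\left(g{\left(8,B \right)} \right)} = - 11 \frac{7 \left(13 + \left(-2 + \frac{1}{3} \left(-8\right)\right)\right)}{2 \left(-2 + \frac{1}{3} \left(-8\right)\right)} = - 11 \frac{7 \left(13 - \frac{14}{3}\right)}{2 \left(-2 - \frac{8}{3}\right)} = - 11 \frac{7 \left(13 - \frac{14}{3}\right)}{2 \left(- \frac{14}{3}\right)} = - 11 \cdot \frac{7}{2} \left(- \frac{3}{14}\right) \frac{25}{3} = \left(-11\right) \left(- \frac{25}{4}\right) = \frac{275}{4}$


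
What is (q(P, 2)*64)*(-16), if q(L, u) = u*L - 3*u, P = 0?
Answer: 6144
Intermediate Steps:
q(L, u) = -3*u + L*u (q(L, u) = L*u - 3*u = -3*u + L*u)
(q(P, 2)*64)*(-16) = ((2*(-3 + 0))*64)*(-16) = ((2*(-3))*64)*(-16) = -6*64*(-16) = -384*(-16) = 6144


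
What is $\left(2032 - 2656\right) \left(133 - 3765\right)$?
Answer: $2266368$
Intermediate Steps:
$\left(2032 - 2656\right) \left(133 - 3765\right) = \left(-624\right) \left(-3632\right) = 2266368$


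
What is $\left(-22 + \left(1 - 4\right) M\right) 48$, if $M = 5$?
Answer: $-1776$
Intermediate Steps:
$\left(-22 + \left(1 - 4\right) M\right) 48 = \left(-22 + \left(1 - 4\right) 5\right) 48 = \left(-22 - 15\right) 48 = \left(-37\right) 48 = -1776$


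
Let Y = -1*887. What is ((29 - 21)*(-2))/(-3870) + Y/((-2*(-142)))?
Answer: -1714073/549540 ≈ -3.1191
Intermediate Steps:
Y = -887
((29 - 21)*(-2))/(-3870) + Y/((-2*(-142))) = ((29 - 21)*(-2))/(-3870) - 887/((-2*(-142))) = (8*(-2))*(-1/3870) - 887/284 = -16*(-1/3870) - 887*1/284 = 8/1935 - 887/284 = -1714073/549540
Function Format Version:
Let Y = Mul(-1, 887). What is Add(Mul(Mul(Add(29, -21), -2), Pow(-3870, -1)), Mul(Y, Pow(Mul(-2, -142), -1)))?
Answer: Rational(-1714073, 549540) ≈ -3.1191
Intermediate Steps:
Y = -887
Add(Mul(Mul(Add(29, -21), -2), Pow(-3870, -1)), Mul(Y, Pow(Mul(-2, -142), -1))) = Add(Mul(Mul(Add(29, -21), -2), Pow(-3870, -1)), Mul(-887, Pow(Mul(-2, -142), -1))) = Add(Mul(Mul(8, -2), Rational(-1, 3870)), Mul(-887, Pow(284, -1))) = Add(Mul(-16, Rational(-1, 3870)), Mul(-887, Rational(1, 284))) = Add(Rational(8, 1935), Rational(-887, 284)) = Rational(-1714073, 549540)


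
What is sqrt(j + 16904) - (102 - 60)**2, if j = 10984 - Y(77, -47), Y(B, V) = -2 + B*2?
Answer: -1764 + 2*sqrt(6934) ≈ -1597.5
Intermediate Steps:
Y(B, V) = -2 + 2*B
j = 10832 (j = 10984 - (-2 + 2*77) = 10984 - (-2 + 154) = 10984 - 1*152 = 10984 - 152 = 10832)
sqrt(j + 16904) - (102 - 60)**2 = sqrt(10832 + 16904) - (102 - 60)**2 = sqrt(27736) - 1*42**2 = 2*sqrt(6934) - 1*1764 = 2*sqrt(6934) - 1764 = -1764 + 2*sqrt(6934)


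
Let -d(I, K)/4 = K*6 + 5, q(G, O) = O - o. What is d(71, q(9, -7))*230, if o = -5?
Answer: 6440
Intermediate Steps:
q(G, O) = 5 + O (q(G, O) = O - 1*(-5) = O + 5 = 5 + O)
d(I, K) = -20 - 24*K (d(I, K) = -4*(K*6 + 5) = -4*(6*K + 5) = -4*(5 + 6*K) = -20 - 24*K)
d(71, q(9, -7))*230 = (-20 - 24*(5 - 7))*230 = (-20 - 24*(-2))*230 = (-20 + 48)*230 = 28*230 = 6440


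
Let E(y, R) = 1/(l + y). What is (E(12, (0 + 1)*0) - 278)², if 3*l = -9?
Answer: 6255001/81 ≈ 77222.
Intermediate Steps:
l = -3 (l = (⅓)*(-9) = -3)
E(y, R) = 1/(-3 + y)
(E(12, (0 + 1)*0) - 278)² = (1/(-3 + 12) - 278)² = (1/9 - 278)² = (⅑ - 278)² = (-2501/9)² = 6255001/81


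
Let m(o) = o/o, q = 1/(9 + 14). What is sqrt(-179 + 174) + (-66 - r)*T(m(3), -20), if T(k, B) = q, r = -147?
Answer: 81/23 + I*sqrt(5) ≈ 3.5217 + 2.2361*I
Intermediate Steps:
q = 1/23 ≈ 0.043478
m(o) = 1
T(k, B) = 1/23
sqrt(-179 + 174) + (-66 - r)*T(m(3), -20) = sqrt(-179 + 174) + (-66 - 1*(-147))*(1/23) = sqrt(-5) + (-66 + 147)*(1/23) = I*sqrt(5) + 81*(1/23) = I*sqrt(5) + 81/23 = 81/23 + I*sqrt(5)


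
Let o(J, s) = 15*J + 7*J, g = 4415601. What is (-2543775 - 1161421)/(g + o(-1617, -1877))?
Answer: -3705196/4380027 ≈ -0.84593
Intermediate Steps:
o(J, s) = 22*J
(-2543775 - 1161421)/(g + o(-1617, -1877)) = (-2543775 - 1161421)/(4415601 + 22*(-1617)) = -3705196/(4415601 - 35574) = -3705196/4380027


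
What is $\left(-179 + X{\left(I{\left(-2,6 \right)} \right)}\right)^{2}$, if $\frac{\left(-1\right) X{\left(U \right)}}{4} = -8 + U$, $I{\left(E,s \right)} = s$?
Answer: $29241$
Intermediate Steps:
$X{\left(U \right)} = 32 - 4 U$ ($X{\left(U \right)} = - 4 \left(-8 + U\right) = 32 - 4 U$)
$\left(-179 + X{\left(I{\left(-2,6 \right)} \right)}\right)^{2} = \left(-179 + \left(32 - 24\right)\right)^{2} = \left(-179 + 8\right)^{2} = \left(-171\right)^{2} = 29241$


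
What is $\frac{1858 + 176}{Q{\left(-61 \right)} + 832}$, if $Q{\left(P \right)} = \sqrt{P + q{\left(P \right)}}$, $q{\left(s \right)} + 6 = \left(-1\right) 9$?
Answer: $\frac{423072}{173075} - \frac{1017 i \sqrt{19}}{173075} \approx 2.4444 - 0.025613 i$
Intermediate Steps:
$q{\left(s \right)} = -15$ ($q{\left(s \right)} = -6 - 9 = -15$)
$Q{\left(P \right)} = \sqrt{-15 + P}$ ($Q{\left(P \right)} = \sqrt{P - 15} = \sqrt{-15 + P}$)
$\frac{1858 + 176}{Q{\left(-61 \right)} + 832} = \frac{1858 + 176}{\sqrt{-15 - 61} + 832} = \frac{2034}{\sqrt{-76} + 832} = \frac{2034}{2 i \sqrt{19} + 832} = \frac{2034}{832 + 2 i \sqrt{19}}$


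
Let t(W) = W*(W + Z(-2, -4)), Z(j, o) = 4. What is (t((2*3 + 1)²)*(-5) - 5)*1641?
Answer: -21316590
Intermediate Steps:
t(W) = W*(4 + W) (t(W) = W*(W + 4) = W*(4 + W))
(t((2*3 + 1)²)*(-5) - 5)*1641 = (((2*3 + 1)²*(4 + (2*3 + 1)²))*(-5) - 5)*1641 = (((6 + 1)²*(4 + (6 + 1)²))*(-5) - 5)*1641 = ((7²*(4 + 7²))*(-5) - 5)*1641 = ((49*(4 + 49))*(-5) - 5)*1641 = ((49*53)*(-5) - 5)*1641 = (2597*(-5) - 5)*1641 = (-12985 - 5)*1641 = -12990*1641 = -21316590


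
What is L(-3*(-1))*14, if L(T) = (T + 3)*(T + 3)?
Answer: 504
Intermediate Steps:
L(T) = (3 + T)**2 (L(T) = (3 + T)*(3 + T) = (3 + T)**2)
L(-3*(-1))*14 = (3 - 3*(-1))**2*14 = (3 + 3)**2*14 = 6**2*14 = 36*14 = 504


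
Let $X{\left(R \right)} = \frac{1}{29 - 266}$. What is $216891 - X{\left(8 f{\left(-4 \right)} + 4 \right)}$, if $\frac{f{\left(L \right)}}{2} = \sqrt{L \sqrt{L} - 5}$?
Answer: $\frac{51403168}{237} \approx 2.1689 \cdot 10^{5}$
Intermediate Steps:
$f{\left(L \right)} = 2 \sqrt{-5 + L^{\frac{3}{2}}}$ ($f{\left(L \right)} = 2 \sqrt{L \sqrt{L} - 5} = 2 \sqrt{L^{\frac{3}{2}} - 5} = 2 \sqrt{-5 + L^{\frac{3}{2}}}$)
$X{\left(R \right)} = - \frac{1}{237}$ ($X{\left(R \right)} = \frac{1}{-237} = - \frac{1}{237}$)
$216891 - X{\left(8 f{\left(-4 \right)} + 4 \right)} = 216891 - - \frac{1}{237} = 216891 + \frac{1}{237} = \frac{51403168}{237}$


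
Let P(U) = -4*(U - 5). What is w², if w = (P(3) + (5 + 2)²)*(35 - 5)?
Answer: 2924100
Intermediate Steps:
P(U) = 20 - 4*U (P(U) = -4*(-5 + U) = 20 - 4*U)
w = 1710 (w = ((20 - 4*3) + (5 + 2)²)*(35 - 5) = ((20 - 12) + 7²)*30 = (8 + 49)*30 = 57*30 = 1710)
w² = 1710² = 2924100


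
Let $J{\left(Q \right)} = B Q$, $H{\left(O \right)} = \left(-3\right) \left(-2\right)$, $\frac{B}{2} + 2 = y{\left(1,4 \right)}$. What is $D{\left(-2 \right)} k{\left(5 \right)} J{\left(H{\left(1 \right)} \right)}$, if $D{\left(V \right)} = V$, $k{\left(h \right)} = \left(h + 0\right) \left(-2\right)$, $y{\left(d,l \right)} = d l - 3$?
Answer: $-240$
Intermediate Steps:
$y{\left(d,l \right)} = -3 + d l$
$B = -2$ ($B = -4 + 2 \left(-3 + 1 \cdot 4\right) = -4 + 2 \left(-3 + 4\right) = -4 + 2 \cdot 1 = -4 + 2 = -2$)
$k{\left(h \right)} = - 2 h$ ($k{\left(h \right)} = h \left(-2\right) = - 2 h$)
$H{\left(O \right)} = 6$
$J{\left(Q \right)} = - 2 Q$
$D{\left(-2 \right)} k{\left(5 \right)} J{\left(H{\left(1 \right)} \right)} = - 2 \left(\left(-2\right) 5\right) \left(\left(-2\right) 6\right) = \left(-2\right) \left(-10\right) \left(-12\right) = 20 \left(-12\right) = -240$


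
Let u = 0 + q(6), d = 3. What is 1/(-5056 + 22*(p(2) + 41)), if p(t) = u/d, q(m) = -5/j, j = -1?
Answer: -3/12352 ≈ -0.00024288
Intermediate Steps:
q(m) = 5 (q(m) = -5/(-1) = -5*(-1) = 5)
u = 5 (u = 0 + 5 = 5)
p(t) = 5/3
1/(-5056 + 22*(p(2) + 41)) = 1/(-5056 + 22*(5/3 + 41)) = 1/(-5056 + 22*(128/3)) = 1/(-5056 + 2816/3) = 1/(-12352/3) = -3/12352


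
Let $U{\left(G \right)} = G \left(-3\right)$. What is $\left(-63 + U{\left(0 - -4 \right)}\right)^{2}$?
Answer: $5625$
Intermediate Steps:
$U{\left(G \right)} = - 3 G$
$\left(-63 + U{\left(0 - -4 \right)}\right)^{2} = \left(-63 - 3 \left(0 - -4\right)\right)^{2} = \left(-63 - 3 \left(0 + 4\right)\right)^{2} = \left(-63 - 12\right)^{2} = \left(-75\right)^{2} = 5625$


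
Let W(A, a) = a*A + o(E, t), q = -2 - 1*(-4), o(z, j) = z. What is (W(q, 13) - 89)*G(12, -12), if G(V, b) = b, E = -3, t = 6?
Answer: 792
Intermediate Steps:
q = 2 (q = -2 + 4 = 2)
W(A, a) = -3 + A*a (W(A, a) = a*A - 3 = A*a - 3 = -3 + A*a)
(W(q, 13) - 89)*G(12, -12) = ((-3 + 2*13) - 89)*(-12) = ((-3 + 26) - 89)*(-12) = (23 - 89)*(-12) = -66*(-12) = 792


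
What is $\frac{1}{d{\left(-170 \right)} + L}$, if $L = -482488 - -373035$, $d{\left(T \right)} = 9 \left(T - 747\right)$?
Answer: $- \frac{1}{117706} \approx -8.4957 \cdot 10^{-6}$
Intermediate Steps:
$d{\left(T \right)} = -6723 + 9 T$ ($d{\left(T \right)} = 9 \left(-747 + T\right) = -6723 + 9 T$)
$L = -109453$ ($L = -482488 + 373035 = -109453$)
$\frac{1}{d{\left(-170 \right)} + L} = \frac{1}{\left(-6723 + 9 \left(-170\right)\right) - 109453} = \frac{1}{\left(-6723 - 1530\right) - 109453} = \frac{1}{-8253 - 109453} = \frac{1}{-117706} = - \frac{1}{117706}$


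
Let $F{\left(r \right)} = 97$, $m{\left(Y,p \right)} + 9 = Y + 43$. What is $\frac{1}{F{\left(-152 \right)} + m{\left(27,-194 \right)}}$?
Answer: $\frac{1}{158} \approx 0.0063291$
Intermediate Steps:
$m{\left(Y,p \right)} = 34 + Y$ ($m{\left(Y,p \right)} = -9 + \left(Y + 43\right) = -9 + \left(43 + Y\right) = 34 + Y$)
$\frac{1}{F{\left(-152 \right)} + m{\left(27,-194 \right)}} = \frac{1}{97 + \left(34 + 27\right)} = \frac{1}{97 + 61} = \frac{1}{158}$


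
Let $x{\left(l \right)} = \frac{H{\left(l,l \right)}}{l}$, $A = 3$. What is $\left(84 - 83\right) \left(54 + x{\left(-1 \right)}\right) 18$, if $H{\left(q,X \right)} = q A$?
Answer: $1026$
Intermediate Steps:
$H{\left(q,X \right)} = 3 q$ ($H{\left(q,X \right)} = q 3 = 3 q$)
$x{\left(l \right)} = 3$ ($x{\left(l \right)} = \frac{3 l}{l} = 3$)
$\left(84 - 83\right) \left(54 + x{\left(-1 \right)}\right) 18 = \left(84 - 83\right) \left(54 + 3\right) 18 = 1 \cdot 57 \cdot 18 = 57 \cdot 18 = 1026$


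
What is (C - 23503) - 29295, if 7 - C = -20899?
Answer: -31892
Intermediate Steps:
C = 20906 (C = 7 - 1*(-20899) = 7 + 20899 = 20906)
(C - 23503) - 29295 = (20906 - 23503) - 29295 = -2597 - 29295 = -31892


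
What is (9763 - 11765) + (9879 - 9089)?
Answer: -1212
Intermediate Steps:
(9763 - 11765) + (9879 - 9089) = -2002 + 790 = -1212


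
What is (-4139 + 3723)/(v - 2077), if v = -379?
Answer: 52/307 ≈ 0.16938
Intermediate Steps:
(-4139 + 3723)/(v - 2077) = (-4139 + 3723)/(-379 - 2077) = -416/(-2456) = -416*(-1/2456) = 52/307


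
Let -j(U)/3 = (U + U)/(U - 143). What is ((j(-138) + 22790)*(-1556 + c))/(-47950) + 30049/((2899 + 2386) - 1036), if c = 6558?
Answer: -9691765145509/4089343825 ≈ -2370.0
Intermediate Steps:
j(U) = -6*U/(-143 + U) (j(U) = -3*(U + U)/(U - 143) = -3*2*U/(-143 + U) = -6*U/(-143 + U))
((j(-138) + 22790)*(-1556 + c))/(-47950) + 30049/((2899 + 2386) - 1036) = ((-6*(-138)/(-143 - 138) + 22790)*(-1556 + 6558))/(-47950) + 30049/((2899 + 2386) - 1036) = ((-6*(-138)/(-281) + 22790)*5002)*(-1/47950) + 30049/(5285 - 1036) = ((-6*(-138)*(-1/281) + 22790)*5002)*(-1/47950) + 30049/4249 = ((-828/281 + 22790)*5002)*(-1/47950) + 30049*(1/4249) = ((6403162/281)*5002)*(-1/47950) + 30049/4249 = (32028616324/281)*(-1/47950) + 30049/4249 = -16014308162/6736975 + 30049/4249 = -9691765145509/4089343825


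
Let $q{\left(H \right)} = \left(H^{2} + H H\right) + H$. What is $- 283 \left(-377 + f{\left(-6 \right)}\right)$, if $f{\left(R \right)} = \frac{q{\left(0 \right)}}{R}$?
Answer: $106691$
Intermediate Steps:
$q{\left(H \right)} = H + 2 H^{2}$ ($q{\left(H \right)} = \left(H^{2} + H^{2}\right) + H = 2 H^{2} + H = H + 2 H^{2}$)
$f{\left(R \right)} = 0$ ($f{\left(R \right)} = \frac{0 \left(1 + 2 \cdot 0\right)}{R} = \frac{0 \left(1 + 0\right)}{R} = \frac{0 \cdot 1}{R} = \frac{0}{R} = 0$)
$- 283 \left(-377 + f{\left(-6 \right)}\right) = - 283 \left(-377 + 0\right) = \left(-283\right) \left(-377\right) = 106691$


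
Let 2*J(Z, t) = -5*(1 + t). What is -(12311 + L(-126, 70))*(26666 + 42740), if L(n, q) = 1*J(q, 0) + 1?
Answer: -854353157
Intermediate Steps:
J(Z, t) = -5/2 - 5*t/2 (J(Z, t) = (-5*(1 + t))/2 = (-5 - 5*t)/2 = -5/2 - 5*t/2)
L(n, q) = -3/2 (L(n, q) = 1*(-5/2 - 5/2*0) + 1 = 1*(-5/2 + 0) + 1 = 1*(-5/2) + 1 = -5/2 + 1 = -3/2)
-(12311 + L(-126, 70))*(26666 + 42740) = -(12311 - 3/2)*(26666 + 42740) = -24619*69406/2 = -1*854353157 = -854353157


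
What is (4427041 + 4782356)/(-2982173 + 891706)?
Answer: -9209397/2090467 ≈ -4.4054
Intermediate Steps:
(4427041 + 4782356)/(-2982173 + 891706) = 9209397/(-2090467) = 9209397*(-1/2090467) = -9209397/2090467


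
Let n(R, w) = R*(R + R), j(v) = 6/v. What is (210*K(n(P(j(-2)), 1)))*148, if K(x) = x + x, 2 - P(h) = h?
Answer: 3108000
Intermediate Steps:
P(h) = 2 - h
n(R, w) = 2*R² (n(R, w) = R*(2*R) = 2*R²)
K(x) = 2*x
(210*K(n(P(j(-2)), 1)))*148 = (210*(2*(2*(2 - 6/(-2))²)))*148 = (210*(2*(2*(2 - 6*(-1)/2)²)))*148 = (210*(2*(2*(2 - 1*(-3))²)))*148 = (210*(2*(2*(2 + 3)²)))*148 = (210*(2*(2*5²)))*148 = (210*(2*(2*25)))*148 = (210*(2*50))*148 = (210*100)*148 = 21000*148 = 3108000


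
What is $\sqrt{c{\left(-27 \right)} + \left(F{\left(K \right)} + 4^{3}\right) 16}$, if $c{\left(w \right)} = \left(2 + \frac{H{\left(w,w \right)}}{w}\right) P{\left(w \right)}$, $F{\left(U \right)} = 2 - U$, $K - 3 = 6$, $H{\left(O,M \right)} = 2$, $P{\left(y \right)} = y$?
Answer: $2 \sqrt{215} \approx 29.326$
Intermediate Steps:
$K = 9$ ($K = 3 + 6 = 9$)
$c{\left(w \right)} = w \left(2 + \frac{2}{w}\right)$ ($c{\left(w \right)} = \left(2 + \frac{2}{w}\right) w = w \left(2 + \frac{2}{w}\right)$)
$\sqrt{c{\left(-27 \right)} + \left(F{\left(K \right)} + 4^{3}\right) 16} = \sqrt{\left(2 + 2 \left(-27\right)\right) + \left(\left(2 - 9\right) + 4^{3}\right) 16} = \sqrt{\left(2 - 54\right) + \left(\left(2 - 9\right) + 64\right) 16} = \sqrt{-52 + \left(-7 + 64\right) 16} = \sqrt{-52 + 57 \cdot 16} = \sqrt{-52 + 912} = \sqrt{860} = 2 \sqrt{215}$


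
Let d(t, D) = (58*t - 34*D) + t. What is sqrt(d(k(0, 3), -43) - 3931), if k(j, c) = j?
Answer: I*sqrt(2469) ≈ 49.689*I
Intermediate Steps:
d(t, D) = -34*D + 59*t (d(t, D) = (-34*D + 58*t) + t = -34*D + 59*t)
sqrt(d(k(0, 3), -43) - 3931) = sqrt((-34*(-43) + 59*0) - 3931) = sqrt((1462 + 0) - 3931) = sqrt(1462 - 3931) = sqrt(-2469) = I*sqrt(2469)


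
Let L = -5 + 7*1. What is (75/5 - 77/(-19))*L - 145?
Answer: -2031/19 ≈ -106.89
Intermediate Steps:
L = 2 (L = -5 + 7 = 2)
(75/5 - 77/(-19))*L - 145 = (75/5 - 77/(-19))*2 - 145 = (75*(1/5) - 77*(-1/19))*2 - 145 = (15 + 77/19)*2 - 145 = (362/19)*2 - 145 = 724/19 - 145 = -2031/19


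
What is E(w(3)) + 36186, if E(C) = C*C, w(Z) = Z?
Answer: 36195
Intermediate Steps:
E(C) = C²
E(w(3)) + 36186 = 3² + 36186 = 9 + 36186 = 36195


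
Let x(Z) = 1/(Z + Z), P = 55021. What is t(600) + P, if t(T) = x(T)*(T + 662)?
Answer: 33013231/600 ≈ 55022.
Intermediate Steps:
x(Z) = 1/(2*Z)
t(T) = (662 + T)/(2*T) (t(T) = (1/(2*T))*(T + 662) = (1/(2*T))*(662 + T) = (662 + T)/(2*T))
t(600) + P = (½)*(662 + 600)/600 + 55021 = (½)*(1/600)*1262 + 55021 = 631/600 + 55021 = 33013231/600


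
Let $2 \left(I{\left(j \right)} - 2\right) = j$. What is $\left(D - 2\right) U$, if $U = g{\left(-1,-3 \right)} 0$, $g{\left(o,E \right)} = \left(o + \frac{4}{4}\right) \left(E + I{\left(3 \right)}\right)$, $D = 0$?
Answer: $0$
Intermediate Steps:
$I{\left(j \right)} = 2 + \frac{j}{2}$
$g{\left(o,E \right)} = \left(1 + o\right) \left(\frac{7}{2} + E\right)$ ($g{\left(o,E \right)} = \left(o + \frac{4}{4}\right) \left(E + \left(2 + \frac{1}{2} \cdot 3\right)\right) = \left(o + 4 \cdot \frac{1}{4}\right) \left(E + \left(2 + \frac{3}{2}\right)\right) = \left(o + 1\right) \left(E + \frac{7}{2}\right) = \left(1 + o\right) \left(\frac{7}{2} + E\right)$)
$U = 0$ ($U = \left(\frac{7}{2} - 3 + \frac{7}{2} \left(-1\right) - -3\right) 0 = \left(\frac{7}{2} - 3 - \frac{7}{2} + 3\right) 0 = 0 \cdot 0 = 0$)
$\left(D - 2\right) U = \left(0 - 2\right) 0 = \left(-2\right) 0 = 0$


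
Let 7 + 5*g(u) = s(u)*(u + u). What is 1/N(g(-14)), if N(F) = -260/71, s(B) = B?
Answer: -71/260 ≈ -0.27308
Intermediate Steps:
g(u) = -7/5 + 2*u²/5 (g(u) = -7/5 + (u*(u + u))/5 = -7/5 + (u*(2*u))/5 = -7/5 + (2*u²)/5 = -7/5 + 2*u²/5)
N(F) = -260/71 (N(F) = -260*1/71 = -260/71)
1/N(g(-14)) = 1/(-260/71) = -71/260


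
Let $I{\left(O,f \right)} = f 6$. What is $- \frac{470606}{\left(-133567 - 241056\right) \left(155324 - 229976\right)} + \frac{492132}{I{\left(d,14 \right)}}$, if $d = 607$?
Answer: $\frac{573464115329957}{97882246686} \approx 5858.7$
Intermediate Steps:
$I{\left(O,f \right)} = 6 f$
$- \frac{470606}{\left(-133567 - 241056\right) \left(155324 - 229976\right)} + \frac{492132}{I{\left(d,14 \right)}} = - \frac{470606}{\left(-133567 - 241056\right) \left(155324 - 229976\right)} + \frac{492132}{6 \cdot 14} = - \frac{470606}{\left(-374623\right) \left(-74652\right)} + \frac{492132}{84} = - \frac{470606}{27966356196} + 492132 \cdot \frac{1}{84} = \left(-470606\right) \frac{1}{27966356196} + \frac{41011}{7} = - \frac{235303}{13983178098} + \frac{41011}{7} = \frac{573464115329957}{97882246686}$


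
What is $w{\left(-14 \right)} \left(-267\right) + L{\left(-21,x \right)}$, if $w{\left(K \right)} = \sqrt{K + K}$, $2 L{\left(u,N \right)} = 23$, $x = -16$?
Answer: $\frac{23}{2} - 534 i \sqrt{7} \approx 11.5 - 1412.8 i$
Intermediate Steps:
$L{\left(u,N \right)} = \frac{23}{2}$ ($L{\left(u,N \right)} = \frac{1}{2} \cdot 23 = \frac{23}{2}$)
$w{\left(K \right)} = \sqrt{2} \sqrt{K}$ ($w{\left(K \right)} = \sqrt{2 K} = \sqrt{2} \sqrt{K}$)
$w{\left(-14 \right)} \left(-267\right) + L{\left(-21,x \right)} = \sqrt{2} \sqrt{-14} \left(-267\right) + \frac{23}{2} = \sqrt{2} i \sqrt{14} \left(-267\right) + \frac{23}{2} = 2 i \sqrt{7} \left(-267\right) + \frac{23}{2} = - 534 i \sqrt{7} + \frac{23}{2} = \frac{23}{2} - 534 i \sqrt{7}$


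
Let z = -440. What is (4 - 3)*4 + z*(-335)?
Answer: 147404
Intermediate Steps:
(4 - 3)*4 + z*(-335) = (4 - 3)*4 - 440*(-335) = 1*4 + 147400 = 4 + 147400 = 147404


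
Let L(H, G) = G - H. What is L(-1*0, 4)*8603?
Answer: 34412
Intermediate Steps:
L(-1*0, 4)*8603 = (4 - (-1)*0)*8603 = (4 - 1*0)*8603 = (4 + 0)*8603 = 4*8603 = 34412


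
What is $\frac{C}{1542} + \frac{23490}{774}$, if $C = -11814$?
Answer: $\frac{250718}{11051} \approx 22.687$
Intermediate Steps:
$\frac{C}{1542} + \frac{23490}{774} = - \frac{11814}{1542} + \frac{23490}{774} = \left(-11814\right) \frac{1}{1542} + 23490 \cdot \frac{1}{774} = - \frac{1969}{257} + \frac{1305}{43} = \frac{250718}{11051}$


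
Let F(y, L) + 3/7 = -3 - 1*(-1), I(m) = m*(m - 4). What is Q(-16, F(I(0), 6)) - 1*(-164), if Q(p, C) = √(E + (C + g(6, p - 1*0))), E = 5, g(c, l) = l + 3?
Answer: 164 + I*√511/7 ≈ 164.0 + 3.2293*I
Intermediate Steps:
I(m) = m*(-4 + m)
F(y, L) = -17/7 (F(y, L) = -3/7 + (-3 - 1*(-1)) = -3/7 + (-3 + 1) = -3/7 - 2 = -17/7)
g(c, l) = 3 + l
Q(p, C) = √(8 + C + p) (Q(p, C) = √(5 + (C + (3 + (p - 1*0)))) = √(5 + (C + (3 + (p + 0)))) = √(5 + (C + (3 + p))) = √(5 + (3 + C + p)) = √(8 + C + p))
Q(-16, F(I(0), 6)) - 1*(-164) = √(8 - 17/7 - 16) - 1*(-164) = √(-73/7) + 164 = I*√511/7 + 164 = 164 + I*√511/7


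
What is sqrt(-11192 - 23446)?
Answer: I*sqrt(34638) ≈ 186.11*I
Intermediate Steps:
sqrt(-11192 - 23446) = sqrt(-34638) = I*sqrt(34638)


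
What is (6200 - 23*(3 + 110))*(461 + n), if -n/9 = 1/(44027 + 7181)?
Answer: 85008371279/51208 ≈ 1.6601e+6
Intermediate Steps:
n = -9/51208 (n = -9/(44027 + 7181) = -9/51208 ≈ -0.00017575)
(6200 - 23*(3 + 110))*(461 + n) = (6200 - 23*(3 + 110))*(461 - 9/51208) = (6200 - 23*113)*(23606879/51208) = (6200 - 2599)*(23606879/51208) = 3601*(23606879/51208) = 85008371279/51208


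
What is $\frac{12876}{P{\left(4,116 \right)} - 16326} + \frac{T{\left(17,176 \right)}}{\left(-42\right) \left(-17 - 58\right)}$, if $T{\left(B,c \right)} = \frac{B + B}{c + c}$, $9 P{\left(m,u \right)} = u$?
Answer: $- \frac{4588828121}{5813992800} \approx -0.78927$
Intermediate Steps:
$P{\left(m,u \right)} = \frac{u}{9}$
$T{\left(B,c \right)} = \frac{B}{c}$ ($T{\left(B,c \right)} = \frac{2 B}{2 c} = 2 B \frac{1}{2 c} = \frac{B}{c}$)
$\frac{12876}{P{\left(4,116 \right)} - 16326} + \frac{T{\left(17,176 \right)}}{\left(-42\right) \left(-17 - 58\right)} = \frac{12876}{\frac{1}{9} \cdot 116 - 16326} + \frac{17 \cdot \frac{1}{176}}{\left(-42\right) \left(-17 - 58\right)} = \frac{12876}{\frac{116}{9} - 16326} + \frac{17 \cdot \frac{1}{176}}{\left(-42\right) \left(-75\right)} = \frac{12876}{- \frac{146818}{9}} + \frac{17}{176 \cdot 3150} = 12876 \left(- \frac{9}{146818}\right) + \frac{17}{176} \cdot \frac{1}{3150} = - \frac{57942}{73409} + \frac{17}{554400} = - \frac{4588828121}{5813992800}$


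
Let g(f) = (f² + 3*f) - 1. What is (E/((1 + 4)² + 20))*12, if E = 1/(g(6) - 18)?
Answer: 4/525 ≈ 0.0076190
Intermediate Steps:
g(f) = -1 + f² + 3*f
E = 1/35 (E = 1/((-1 + 6² + 3*6) - 18) = 1/((-1 + 36 + 18) - 18) = 1/(53 - 18) = 1/35 ≈ 0.028571)
(E/((1 + 4)² + 20))*12 = (1/(35*((1 + 4)² + 20)))*12 = (1/(35*(5² + 20)))*12 = (1/(35*(25 + 20)))*12 = ((1/35)/45)*12 = ((1/35)*(1/45))*12 = (1/1575)*12 = 4/525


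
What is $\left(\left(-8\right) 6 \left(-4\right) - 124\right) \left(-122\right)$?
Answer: $-8296$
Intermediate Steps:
$\left(\left(-8\right) 6 \left(-4\right) - 124\right) \left(-122\right) = \left(\left(-48\right) \left(-4\right) - 124\right) \left(-122\right) = \left(192 - 124\right) \left(-122\right) = 68 \left(-122\right) = -8296$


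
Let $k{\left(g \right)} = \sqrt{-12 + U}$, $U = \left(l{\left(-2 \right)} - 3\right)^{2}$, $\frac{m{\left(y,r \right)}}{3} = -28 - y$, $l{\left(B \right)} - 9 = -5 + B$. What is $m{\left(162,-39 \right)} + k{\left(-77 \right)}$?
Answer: $-570 + i \sqrt{11} \approx -570.0 + 3.3166 i$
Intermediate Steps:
$l{\left(B \right)} = 4 + B$ ($l{\left(B \right)} = 9 + \left(-5 + B\right) = 4 + B$)
$m{\left(y,r \right)} = -84 - 3 y$ ($m{\left(y,r \right)} = 3 \left(-28 - y\right) = -84 - 3 y$)
$U = 1$ ($U = \left(\left(4 - 2\right) - 3\right)^{2} = \left(2 - 3\right)^{2} = \left(-1\right)^{2} = 1$)
$k{\left(g \right)} = i \sqrt{11}$ ($k{\left(g \right)} = \sqrt{-12 + 1} = \sqrt{-11} = i \sqrt{11}$)
$m{\left(162,-39 \right)} + k{\left(-77 \right)} = \left(-84 - 486\right) + i \sqrt{11} = -570 + i \sqrt{11}$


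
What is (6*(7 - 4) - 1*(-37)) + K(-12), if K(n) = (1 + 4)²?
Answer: 80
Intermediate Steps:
K(n) = 25 (K(n) = 5² = 25)
(6*(7 - 4) - 1*(-37)) + K(-12) = (6*(7 - 4) - 1*(-37)) + 25 = (6*3 + 37) + 25 = (18 + 37) + 25 = 55 + 25 = 80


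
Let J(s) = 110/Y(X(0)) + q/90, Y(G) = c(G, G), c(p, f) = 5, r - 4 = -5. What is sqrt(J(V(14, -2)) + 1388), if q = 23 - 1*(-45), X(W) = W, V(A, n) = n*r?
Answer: 2*sqrt(79355)/15 ≈ 37.560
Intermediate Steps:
r = -1 (r = 4 - 5 = -1)
V(A, n) = -n (V(A, n) = n*(-1) = -n)
Y(G) = 5
q = 68 (q = 23 + 45 = 68)
J(s) = 1024/45 (J(s) = 110/5 + 68/90 = 110*(1/5) + 68*(1/90) = 22 + 34/45 = 1024/45)
sqrt(J(V(14, -2)) + 1388) = sqrt(1024/45 + 1388) = sqrt(63484/45) = 2*sqrt(79355)/15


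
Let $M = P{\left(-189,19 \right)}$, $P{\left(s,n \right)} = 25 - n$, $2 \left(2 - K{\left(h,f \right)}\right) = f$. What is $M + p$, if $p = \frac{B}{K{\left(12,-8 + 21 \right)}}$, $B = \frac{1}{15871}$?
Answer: $\frac{857032}{142839} \approx 6.0$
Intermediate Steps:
$K{\left(h,f \right)} = 2 - \frac{f}{2}$
$B = \frac{1}{15871} \approx 6.3008 \cdot 10^{-5}$
$M = 6$ ($M = 25 - 19 = 6$)
$p = - \frac{2}{142839}$ ($p = \frac{1}{15871 \left(2 - \frac{-8 + 21}{2}\right)} = \frac{1}{15871 \left(2 - \frac{13}{2}\right)} = \frac{1}{15871 \left(- \frac{9}{2}\right)} = \frac{1}{15871} \left(- \frac{2}{9}\right) = - \frac{2}{142839} \approx -1.4002 \cdot 10^{-5}$)
$M + p = 6 - \frac{2}{142839} = \frac{857032}{142839}$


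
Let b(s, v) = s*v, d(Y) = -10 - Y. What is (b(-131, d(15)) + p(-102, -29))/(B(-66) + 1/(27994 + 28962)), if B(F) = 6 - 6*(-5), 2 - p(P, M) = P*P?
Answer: -405925412/2050417 ≈ -197.97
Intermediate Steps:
p(P, M) = 2 - P**2 (p(P, M) = 2 - P*P = 2 - P**2)
B(F) = 36 (B(F) = 6 + 30 = 36)
(b(-131, d(15)) + p(-102, -29))/(B(-66) + 1/(27994 + 28962)) = (-131*(-10 - 1*15) + (2 - 1*(-102)**2))/(36 + 1/(27994 + 28962)) = (-131*(-10 - 15) + (2 - 1*10404))/(36 + 1/56956) = (-131*(-25) + (2 - 10404))/(36 + 1/56956) = (3275 - 10402)/(2050417/56956) = -7127*56956/2050417 = -405925412/2050417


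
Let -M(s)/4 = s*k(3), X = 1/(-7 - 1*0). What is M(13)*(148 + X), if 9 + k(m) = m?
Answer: 322920/7 ≈ 46131.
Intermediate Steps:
k(m) = -9 + m
X = -⅐ (X = 1/(-7 + 0) = 1/(-7) = -⅐ ≈ -0.14286)
M(s) = 24*s (M(s) = -4*s*(-9 + 3) = -4*s*(-6) = -(-24)*s = 24*s)
M(13)*(148 + X) = (24*13)*(148 - ⅐) = 312*(1035/7) = 322920/7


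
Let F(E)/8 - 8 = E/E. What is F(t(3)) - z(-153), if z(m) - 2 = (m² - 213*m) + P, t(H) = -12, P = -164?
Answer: -55764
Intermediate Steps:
z(m) = -162 + m² - 213*m (z(m) = 2 + ((m² - 213*m) - 164) = 2 + (-164 + m² - 213*m) = -162 + m² - 213*m)
F(E) = 72 (F(E) = 64 + 8*(E/E) = 64 + 8*1 = 64 + 8 = 72)
F(t(3)) - z(-153) = 72 - (-162 + (-153)² - 213*(-153)) = 72 - (-162 + 23409 + 32589) = 72 - 1*55836 = 72 - 55836 = -55764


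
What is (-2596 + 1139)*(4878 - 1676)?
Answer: -4665314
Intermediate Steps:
(-2596 + 1139)*(4878 - 1676) = -1457*3202 = -4665314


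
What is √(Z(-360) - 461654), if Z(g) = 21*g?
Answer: I*√469214 ≈ 684.99*I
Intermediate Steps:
√(Z(-360) - 461654) = √(21*(-360) - 461654) = √(-7560 - 461654) = √(-469214) = I*√469214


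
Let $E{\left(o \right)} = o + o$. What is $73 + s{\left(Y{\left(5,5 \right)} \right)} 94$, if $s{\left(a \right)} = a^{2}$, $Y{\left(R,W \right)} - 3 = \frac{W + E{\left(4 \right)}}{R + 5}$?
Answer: $\frac{90553}{50} \approx 1811.1$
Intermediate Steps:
$E{\left(o \right)} = 2 o$
$Y{\left(R,W \right)} = 3 + \frac{8 + W}{5 + R}$ ($Y{\left(R,W \right)} = 3 + \frac{W + 2 \cdot 4}{R + 5} = 3 + \frac{W + 8}{5 + R} = 3 + \frac{8 + W}{5 + R}$)
$73 + s{\left(Y{\left(5,5 \right)} \right)} 94 = 73 + \left(\frac{23 + 5 + 3 \cdot 5}{5 + 5}\right)^{2} \cdot 94 = 73 + \left(\frac{23 + 5 + 15}{10}\right)^{2} \cdot 94 = 73 + \left(\frac{1}{10} \cdot 43\right)^{2} \cdot 94 = 73 + \left(\frac{43}{10}\right)^{2} \cdot 94 = 73 + \frac{1849}{100} \cdot 94 = 73 + \frac{86903}{50} = \frac{90553}{50}$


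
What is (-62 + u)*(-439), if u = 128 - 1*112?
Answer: 20194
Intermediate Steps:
u = 16 (u = 128 - 112 = 16)
(-62 + u)*(-439) = (-62 + 16)*(-439) = -46*(-439) = 20194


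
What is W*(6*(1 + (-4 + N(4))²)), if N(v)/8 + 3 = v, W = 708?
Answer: 72216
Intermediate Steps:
N(v) = -24 + 8*v
W*(6*(1 + (-4 + N(4))²)) = 708*(6*(1 + (-4 + (-24 + 8*4))²)) = 708*(6*(1 + (-4 + (-24 + 32))²)) = 708*(6*(1 + (-4 + 8)²)) = 708*(6*(1 + 4²)) = 708*(6*(1 + 16)) = 708*(6*17) = 708*102 = 72216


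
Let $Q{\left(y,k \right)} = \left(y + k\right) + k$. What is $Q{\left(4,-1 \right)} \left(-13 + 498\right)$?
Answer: $970$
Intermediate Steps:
$Q{\left(y,k \right)} = y + 2 k$ ($Q{\left(y,k \right)} = \left(k + y\right) + k = y + 2 k$)
$Q{\left(4,-1 \right)} \left(-13 + 498\right) = \left(4 + 2 \left(-1\right)\right) \left(-13 + 498\right) = \left(4 - 2\right) 485 = 2 \cdot 485 = 970$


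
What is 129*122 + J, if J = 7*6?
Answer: 15780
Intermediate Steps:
J = 42
129*122 + J = 129*122 + 42 = 15738 + 42 = 15780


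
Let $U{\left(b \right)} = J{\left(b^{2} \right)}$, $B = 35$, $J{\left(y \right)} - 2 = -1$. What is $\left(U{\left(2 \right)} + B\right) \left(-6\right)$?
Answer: $-216$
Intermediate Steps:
$J{\left(y \right)} = 1$ ($J{\left(y \right)} = 2 - 1 = 1$)
$U{\left(b \right)} = 1$
$\left(U{\left(2 \right)} + B\right) \left(-6\right) = \left(1 + 35\right) \left(-6\right) = 36 \left(-6\right) = -216$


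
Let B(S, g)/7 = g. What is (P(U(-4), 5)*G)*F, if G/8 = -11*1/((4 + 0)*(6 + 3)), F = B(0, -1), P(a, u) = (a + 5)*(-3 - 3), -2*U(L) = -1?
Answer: -1694/3 ≈ -564.67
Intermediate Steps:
B(S, g) = 7*g
U(L) = 1/2 (U(L) = -1/2*(-1) = 1/2)
P(a, u) = -30 - 6*a (P(a, u) = (5 + a)*(-6) = -30 - 6*a)
F = -7 (F = 7*(-1) = -7)
G = -22/9 (G = 8*(-11*1/((4 + 0)*(6 + 3))) = 8*(-11/(4*9)) = 8*(-11/36) = -22/9 ≈ -2.4444)
(P(U(-4), 5)*G)*F = ((-30 - 6*1/2)*(-22/9))*(-7) = ((-30 - 3)*(-22/9))*(-7) = -33*(-22/9)*(-7) = (242/3)*(-7) = -1694/3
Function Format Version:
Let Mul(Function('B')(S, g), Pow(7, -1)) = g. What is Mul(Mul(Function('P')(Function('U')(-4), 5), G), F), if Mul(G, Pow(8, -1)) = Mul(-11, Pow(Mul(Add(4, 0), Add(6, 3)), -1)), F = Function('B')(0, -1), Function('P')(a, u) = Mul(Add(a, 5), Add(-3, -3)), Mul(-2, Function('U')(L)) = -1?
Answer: Rational(-1694, 3) ≈ -564.67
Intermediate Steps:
Function('B')(S, g) = Mul(7, g)
Function('U')(L) = Rational(1, 2) (Function('U')(L) = Mul(Rational(-1, 2), -1) = Rational(1, 2))
Function('P')(a, u) = Add(-30, Mul(-6, a)) (Function('P')(a, u) = Mul(Add(5, a), -6) = Add(-30, Mul(-6, a)))
F = -7 (F = Mul(7, -1) = -7)
G = Rational(-22, 9) (G = Mul(8, Mul(-11, Pow(Mul(Add(4, 0), Add(6, 3)), -1))) = Mul(8, Mul(-11, Pow(Mul(4, 9), -1))) = Mul(8, Mul(-11, Pow(36, -1))) = Mul(8, Mul(-11, Rational(1, 36))) = Mul(8, Rational(-11, 36)) = Rational(-22, 9) ≈ -2.4444)
Mul(Mul(Function('P')(Function('U')(-4), 5), G), F) = Mul(Mul(Add(-30, Mul(-6, Rational(1, 2))), Rational(-22, 9)), -7) = Mul(Mul(Add(-30, -3), Rational(-22, 9)), -7) = Mul(Mul(-33, Rational(-22, 9)), -7) = Mul(Rational(242, 3), -7) = Rational(-1694, 3)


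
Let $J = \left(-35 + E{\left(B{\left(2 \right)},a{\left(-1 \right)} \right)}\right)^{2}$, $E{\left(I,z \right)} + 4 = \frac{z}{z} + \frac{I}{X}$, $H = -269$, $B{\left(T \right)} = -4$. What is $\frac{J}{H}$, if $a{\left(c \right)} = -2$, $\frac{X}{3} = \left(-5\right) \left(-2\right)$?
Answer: $- \frac{327184}{60525} \approx -5.4058$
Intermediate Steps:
$X = 30$ ($X = 3 \left(\left(-5\right) \left(-2\right)\right) = 3 \cdot 10 = 30$)
$E{\left(I,z \right)} = -3 + \frac{I}{30}$ ($E{\left(I,z \right)} = -4 + \left(\frac{z}{z} + \frac{I}{30}\right) = -4 + \left(1 + I \frac{1}{30}\right) = -4 + \left(1 + \frac{I}{30}\right) = -3 + \frac{I}{30}$)
$J = \frac{327184}{225}$ ($J = \left(-35 + \left(-3 + \frac{1}{30} \left(-4\right)\right)\right)^{2} = \left(-35 - \frac{47}{15}\right)^{2} = \left(- \frac{572}{15}\right)^{2} = \frac{327184}{225} \approx 1454.2$)
$\frac{J}{H} = \frac{327184}{225 \left(-269\right)} = \frac{327184}{225} \left(- \frac{1}{269}\right) = - \frac{327184}{60525}$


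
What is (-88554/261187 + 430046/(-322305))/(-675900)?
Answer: 35215955393/14224632503014125 ≈ 2.4757e-6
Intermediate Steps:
(-88554/261187 + 430046/(-322305))/(-675900) = (-88554*1/261187 + 430046*(-1/322305))*(-1/675900) = (-88554/261187 - 430046/322305)*(-1/675900) = -140863821572/84181876035*(-1/675900) = 35215955393/14224632503014125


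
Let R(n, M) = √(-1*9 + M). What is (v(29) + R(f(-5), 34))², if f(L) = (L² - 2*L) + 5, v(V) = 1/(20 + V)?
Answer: 60516/2401 ≈ 25.204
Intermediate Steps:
f(L) = 5 + L² - 2*L
R(n, M) = √(-9 + M)
(v(29) + R(f(-5), 34))² = (1/(20 + 29) + √(-9 + 34))² = (1/49 + √25)² = (1/49 + 5)² = (246/49)² = 60516/2401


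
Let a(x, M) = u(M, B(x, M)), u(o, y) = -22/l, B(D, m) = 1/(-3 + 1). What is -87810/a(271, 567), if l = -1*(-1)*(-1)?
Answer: -43905/11 ≈ -3991.4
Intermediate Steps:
l = -1 (l = 1*(-1) = -1)
B(D, m) = -1/2 (B(D, m) = 1/(-2) = -1/2)
u(o, y) = 22 (u(o, y) = -22/(-1) = -22*(-1) = 22)
a(x, M) = 22
-87810/a(271, 567) = -87810/22 = -87810*1/22 = -43905/11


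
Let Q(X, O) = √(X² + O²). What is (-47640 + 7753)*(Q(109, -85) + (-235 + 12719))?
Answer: -497949308 - 39887*√19106 ≈ -5.0346e+8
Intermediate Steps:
Q(X, O) = √(O² + X²)
(-47640 + 7753)*(Q(109, -85) + (-235 + 12719)) = (-47640 + 7753)*(√((-85)² + 109²) + (-235 + 12719)) = -39887*(√(7225 + 11881) + 12484) = -39887*(√19106 + 12484) = -39887*(12484 + √19106) = -497949308 - 39887*√19106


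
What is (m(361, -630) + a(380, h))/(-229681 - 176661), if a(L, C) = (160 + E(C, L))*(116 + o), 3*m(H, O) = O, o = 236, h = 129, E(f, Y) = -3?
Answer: -27527/203171 ≈ -0.13549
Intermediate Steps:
m(H, O) = O/3
a(L, C) = 55264 (a(L, C) = (160 - 3)*(116 + 236) = 157*352 = 55264)
(m(361, -630) + a(380, h))/(-229681 - 176661) = ((⅓)*(-630) + 55264)/(-229681 - 176661) = (-210 + 55264)/(-406342) = 55054*(-1/406342) = -27527/203171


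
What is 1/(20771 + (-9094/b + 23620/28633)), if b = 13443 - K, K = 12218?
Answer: 35075425/728320198673 ≈ 4.8159e-5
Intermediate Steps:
b = 1225 (b = 13443 - 1*12218 = 13443 - 12218 = 1225)
1/(20771 + (-9094/b + 23620/28633)) = 1/(20771 + (-9094/1225 + 23620/28633)) = 1/(20771 - 231454002/35075425) = 1/(728320198673/35075425) = 35075425/728320198673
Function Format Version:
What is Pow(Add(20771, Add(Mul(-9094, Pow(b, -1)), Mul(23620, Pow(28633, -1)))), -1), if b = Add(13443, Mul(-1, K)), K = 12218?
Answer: Rational(35075425, 728320198673) ≈ 4.8159e-5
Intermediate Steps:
b = 1225 (b = Add(13443, Mul(-1, 12218)) = Add(13443, -12218) = 1225)
Pow(Add(20771, Add(Mul(-9094, Pow(b, -1)), Mul(23620, Pow(28633, -1)))), -1) = Pow(Add(20771, Add(Mul(-9094, Pow(1225, -1)), Mul(23620, Pow(28633, -1)))), -1) = Pow(Add(20771, Add(Mul(-9094, Rational(1, 1225)), Mul(23620, Rational(1, 28633)))), -1) = Pow(Add(20771, Add(Rational(-9094, 1225), Rational(23620, 28633))), -1) = Pow(Add(20771, Rational(-231454002, 35075425)), -1) = Pow(Rational(728320198673, 35075425), -1) = Rational(35075425, 728320198673)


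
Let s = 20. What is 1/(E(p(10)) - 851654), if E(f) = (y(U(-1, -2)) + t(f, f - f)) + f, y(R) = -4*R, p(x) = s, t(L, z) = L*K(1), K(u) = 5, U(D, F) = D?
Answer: -1/851530 ≈ -1.1744e-6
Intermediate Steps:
t(L, z) = 5*L (t(L, z) = L*5 = 5*L)
p(x) = 20
E(f) = 4 + 6*f (E(f) = (-4*(-1) + 5*f) + f = (4 + 5*f) + f = 4 + 6*f)
1/(E(p(10)) - 851654) = 1/((4 + 6*20) - 851654) = 1/((4 + 120) - 851654) = 1/(124 - 851654) = 1/(-851530) = -1/851530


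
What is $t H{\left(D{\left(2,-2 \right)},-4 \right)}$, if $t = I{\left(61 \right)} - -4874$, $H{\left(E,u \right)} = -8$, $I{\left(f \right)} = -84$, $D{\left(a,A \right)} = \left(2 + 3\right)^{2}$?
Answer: $-38320$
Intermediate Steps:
$D{\left(a,A \right)} = 25$ ($D{\left(a,A \right)} = 5^{2} = 25$)
$t = 4790$ ($t = -84 - -4874 = -84 + 4874 = 4790$)
$t H{\left(D{\left(2,-2 \right)},-4 \right)} = 4790 \left(-8\right) = -38320$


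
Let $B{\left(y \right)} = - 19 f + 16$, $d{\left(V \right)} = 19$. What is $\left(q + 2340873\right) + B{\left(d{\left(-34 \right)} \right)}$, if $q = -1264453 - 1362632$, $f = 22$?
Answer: $-286614$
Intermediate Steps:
$q = -2627085$
$B{\left(y \right)} = -402$ ($B{\left(y \right)} = \left(-19\right) 22 + 16 = -418 + 16 = -402$)
$\left(q + 2340873\right) + B{\left(d{\left(-34 \right)} \right)} = \left(-2627085 + 2340873\right) - 402 = -286212 - 402 = -286614$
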